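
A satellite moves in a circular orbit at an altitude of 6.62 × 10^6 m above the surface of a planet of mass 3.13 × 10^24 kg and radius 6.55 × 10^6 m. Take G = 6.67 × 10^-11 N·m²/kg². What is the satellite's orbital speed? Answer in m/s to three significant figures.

Orbital radius r = R + h = 6.55 × 10^6 + 6.62 × 10^6 = 1.317 × 10^7 m.
Gravity supplies the centripetal force: G M m / r² = m v² / r, so v = √(GM/r).
v = √(6.67 × 10^-11 × 3.13 × 10^24 / 1.317 × 10^7) = √(1.585 × 10^7) = 3981 m/s.

3980 m/s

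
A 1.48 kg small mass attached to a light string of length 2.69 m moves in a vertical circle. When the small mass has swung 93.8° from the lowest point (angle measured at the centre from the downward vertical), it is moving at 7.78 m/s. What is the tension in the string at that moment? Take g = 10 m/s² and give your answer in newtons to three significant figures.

32.3 N

Take the radial direction toward the centre of the circle as positive. The component of the weight along the string toward the centre is −mg cos φ (φ measured from the bottom), so Newton's second law along the string gives T − mg cos φ = m v²/r.
cos 93.8° = -0.06627, so T = m(v²/r + g cos φ) = 1.48 × ((7.78)²/2.69 + 10.0 × -0.06627) = 1.48 × (22.50 + (-0.6627)) = 1.48 × 21.84 = 32.32 N.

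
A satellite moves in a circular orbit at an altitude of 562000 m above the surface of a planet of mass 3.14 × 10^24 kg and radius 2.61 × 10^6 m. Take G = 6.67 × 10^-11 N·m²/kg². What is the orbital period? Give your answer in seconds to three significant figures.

r = R + h = 2.61 × 10^6 + 562000 = 3.172 × 10^6 m. Gravity provides the centripetal force: G M m / r² = m v² / r ⇒ v = √(GM/r) = 8126 m/s.
T = 2πr/v = 2π × 3.172 × 10^6 / 8126 = 2453 s.

2450 s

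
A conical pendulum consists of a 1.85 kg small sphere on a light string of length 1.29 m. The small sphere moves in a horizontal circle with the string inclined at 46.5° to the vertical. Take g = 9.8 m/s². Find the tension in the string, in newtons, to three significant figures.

26.3 N

Vertically the bob has no acceleration, so T cosθ = mg.
T = mg/cosθ = 1.85 × 9.8 / cos 46.5° = 18.13/0.6884 = 26.34 N.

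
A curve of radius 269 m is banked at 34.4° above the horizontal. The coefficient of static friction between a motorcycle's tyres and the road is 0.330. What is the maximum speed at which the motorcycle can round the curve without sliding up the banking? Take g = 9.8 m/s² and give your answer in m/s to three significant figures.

At the maximum speed, friction acts down the slope at its limiting value f = μN. Radially (horizontal, toward centre): N sinθ + μN cosθ = mv²/r. Vertically: N cosθ − μN sinθ = mg.
Dividing: v² = r g (sinθ + μcosθ)/(cosθ − μsinθ).
sinθ + μcosθ = 0.5650 + 0.330×0.8251 = 0.8373; cosθ − μsinθ = 0.8251 − 0.330×0.5650 = 0.6387.
v² = 269 × 9.8 × 0.8373/0.6387 = 3456 m²/s², so v = 58.79 m/s.

58.8 m/s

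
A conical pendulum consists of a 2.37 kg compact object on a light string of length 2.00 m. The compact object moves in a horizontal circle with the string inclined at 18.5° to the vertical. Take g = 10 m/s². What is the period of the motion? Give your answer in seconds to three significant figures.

2.74 s

r = L sinθ = 0.6346 m. From T sinθ = mω²r and T cosθ = mg: tanθ = ω²r/g, so ω² = g tanθ / r = g/(L cosθ).
ω = √(g/(L cosθ)) = √(10.0/(2.00 × 0.9483)) = √5.272 = 2.296 rad/s.
Period = 2π/ω = 2.736 s.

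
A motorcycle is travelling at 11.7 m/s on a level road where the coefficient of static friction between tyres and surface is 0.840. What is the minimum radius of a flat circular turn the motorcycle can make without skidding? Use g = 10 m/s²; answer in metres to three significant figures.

At the limit, μ_s m g = m v²/r, so r_min = v²/(μ_s g) = (11.7)²/(0.840 × 10.0) = 136.9/8.400 = 16.30 m.

16.3 m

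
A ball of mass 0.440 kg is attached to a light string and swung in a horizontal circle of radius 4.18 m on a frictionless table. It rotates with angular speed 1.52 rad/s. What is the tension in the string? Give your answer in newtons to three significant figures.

4.25 N

v = ωr = 1.52 × 4.18 = 6.354 m/s.
The tension is the only horizontal force, so it supplies the full centripetal force: T = m v²/r = 0.440 × (6.354)²/4.18 = 0.440 × 40.37/4.18 = 4.249 N.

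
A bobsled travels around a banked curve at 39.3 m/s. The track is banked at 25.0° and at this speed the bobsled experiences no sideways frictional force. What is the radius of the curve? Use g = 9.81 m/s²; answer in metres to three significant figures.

338 m

Frictionless banking: tanθ = v²/(rg), so r = v²/(g tanθ).
r = (39.3)²/(9.81 × tan 25.0°) = 1544/(9.81 × 0.4663) = 1544/4.574 = 337.6 m.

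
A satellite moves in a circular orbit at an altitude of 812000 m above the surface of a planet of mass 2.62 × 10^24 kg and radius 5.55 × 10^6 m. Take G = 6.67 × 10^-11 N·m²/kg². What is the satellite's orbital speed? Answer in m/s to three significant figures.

Orbital radius r = R + h = 5.55 × 10^6 + 812000 = 6.362 × 10^6 m.
Gravity supplies the centripetal force: G M m / r² = m v² / r, so v = √(GM/r).
v = √(6.67 × 10^-11 × 2.62 × 10^24 / 6.362 × 10^6) = √(2.747 × 10^7) = 5241 m/s.

5240 m/s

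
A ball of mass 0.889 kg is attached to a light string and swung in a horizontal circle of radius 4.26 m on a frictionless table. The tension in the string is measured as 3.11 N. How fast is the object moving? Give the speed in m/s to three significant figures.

3.86 m/s

T = m v²/r ⇒ v = √(T r / m) = √(3.11 × 4.26 / 0.889) = √14.90 = 3.860 m/s.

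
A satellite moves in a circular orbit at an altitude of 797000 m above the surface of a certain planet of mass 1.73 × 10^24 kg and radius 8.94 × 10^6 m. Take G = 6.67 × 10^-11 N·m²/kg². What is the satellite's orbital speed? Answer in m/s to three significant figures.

Orbital radius r = R + h = 8.94 × 10^6 + 797000 = 9.737 × 10^6 m.
Gravity supplies the centripetal force: G M m / r² = m v² / r, so v = √(GM/r).
v = √(6.67 × 10^-11 × 1.73 × 10^24 / 9.737 × 10^6) = √(1.185 × 10^7) = 3442 m/s.

3440 m/s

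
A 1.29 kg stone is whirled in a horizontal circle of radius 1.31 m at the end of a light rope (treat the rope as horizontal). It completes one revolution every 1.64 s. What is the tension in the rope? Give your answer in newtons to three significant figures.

24.8 N

v = 2πr/T = 2π × 1.31/1.64 = 5.019 m/s.
The tension is the only horizontal force, so it supplies the full centripetal force: T = m v²/r = 1.29 × (5.019)²/1.31 = 1.29 × 25.19/1.31 = 24.80 N.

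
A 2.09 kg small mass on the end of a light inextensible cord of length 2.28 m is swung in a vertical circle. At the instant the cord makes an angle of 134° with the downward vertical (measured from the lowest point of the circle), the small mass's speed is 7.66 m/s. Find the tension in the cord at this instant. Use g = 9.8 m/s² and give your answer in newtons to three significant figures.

39.6 N

Take the radial direction toward the centre of the circle as positive. The component of the weight along the string toward the centre is −mg cos φ (φ measured from the bottom), so Newton's second law along the string gives T − mg cos φ = m v²/r.
cos 134° = -0.6947, so T = m(v²/r + g cos φ) = 2.09 × ((7.66)²/2.28 + 9.8 × -0.6947) = 2.09 × (25.73 + (-6.808)) = 2.09 × 18.93 = 39.56 N.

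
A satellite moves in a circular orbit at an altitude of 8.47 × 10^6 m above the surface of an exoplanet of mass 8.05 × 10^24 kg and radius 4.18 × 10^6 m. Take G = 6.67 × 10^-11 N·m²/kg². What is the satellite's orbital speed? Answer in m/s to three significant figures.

6520 m/s

Orbital radius r = R + h = 4.18 × 10^6 + 8.47 × 10^6 = 1.265 × 10^7 m.
Gravity supplies the centripetal force: G M m / r² = m v² / r, so v = √(GM/r).
v = √(6.67 × 10^-11 × 8.05 × 10^24 / 1.265 × 10^7) = √(4.245 × 10^7) = 6515 m/s.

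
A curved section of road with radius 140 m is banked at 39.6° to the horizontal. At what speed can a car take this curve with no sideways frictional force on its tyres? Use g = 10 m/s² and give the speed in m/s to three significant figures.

34.0 m/s

On a frictionless banked curve, N sinθ = mv²/r and N cosθ = mg, so tanθ = v²/(rg).
v = √(r g tanθ) = √(140 × 10.0 × tan 39.6°) = √(140 × 10.0 × 0.8273) = √1158 = 34.03 m/s.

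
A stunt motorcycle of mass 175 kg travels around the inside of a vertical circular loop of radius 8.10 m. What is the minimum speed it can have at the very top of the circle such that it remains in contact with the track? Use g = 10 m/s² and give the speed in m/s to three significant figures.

At the highest point the centre is directly below, so both the weight and N act inward: N + mg = mv²/r.
At minimum speed N → 0, so mg = mv_min²/r ⇒ v_min = √(g r) = √(10.0 × 8.10) = 9.000 m/s.

9.00 m/s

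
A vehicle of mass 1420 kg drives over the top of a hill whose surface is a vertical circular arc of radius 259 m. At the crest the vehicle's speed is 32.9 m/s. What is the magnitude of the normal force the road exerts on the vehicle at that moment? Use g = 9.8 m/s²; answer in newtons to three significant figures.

At the crest the centripetal acceleration points downward (toward the centre of the arc), so mg − N = mv²/r.
N = m(g − v²/r) = 1420 × (9.8 − (32.9)²/259) = 1420 × (9.8 − 4.179) = 1420 × 5.621 = 7982 N.

7980 N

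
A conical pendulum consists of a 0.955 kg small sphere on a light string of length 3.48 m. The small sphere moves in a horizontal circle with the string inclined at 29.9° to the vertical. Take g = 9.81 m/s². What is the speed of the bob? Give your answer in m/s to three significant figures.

3.13 m/s

The radius of the circle is r = L sinθ = 3.48 × sin 29.9° = 1.735 m.
Horizontally T sinθ = mv²/r and vertically T cosθ = mg, so tanθ = v²/(rg).
v = √(r g tanθ) = √(1.735 × 9.81 × 0.5750) = √9.786 = 3.128 m/s.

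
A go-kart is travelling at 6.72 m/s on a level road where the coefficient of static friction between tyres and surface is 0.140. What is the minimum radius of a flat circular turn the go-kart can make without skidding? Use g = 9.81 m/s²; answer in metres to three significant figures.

At the limit, μ_s m g = m v²/r, so r_min = v²/(μ_s g) = (6.72)²/(0.140 × 9.81) = 45.16/1.373 = 32.88 m.

32.9 m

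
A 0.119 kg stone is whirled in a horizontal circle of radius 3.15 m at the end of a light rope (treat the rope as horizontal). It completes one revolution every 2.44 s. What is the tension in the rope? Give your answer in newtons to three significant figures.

2.49 N

v = 2πr/T = 2π × 3.15/2.44 = 8.111 m/s.
The tension is the only horizontal force, so it supplies the full centripetal force: T = m v²/r = 0.119 × (8.111)²/3.15 = 0.119 × 65.80/3.15 = 2.486 N.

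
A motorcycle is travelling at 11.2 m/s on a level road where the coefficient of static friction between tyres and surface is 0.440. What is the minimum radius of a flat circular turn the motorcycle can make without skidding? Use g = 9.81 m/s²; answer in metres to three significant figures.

29.1 m

At the limit, μ_s m g = m v²/r, so r_min = v²/(μ_s g) = (11.2)²/(0.440 × 9.81) = 125.4/4.316 = 29.06 m.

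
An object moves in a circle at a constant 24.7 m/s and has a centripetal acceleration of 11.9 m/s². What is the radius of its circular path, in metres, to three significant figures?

a_c = v²/r ⇒ r = v²/a_c = (24.7)²/11.9 = 610.1/11.9 = 51.27 m.

51.3 m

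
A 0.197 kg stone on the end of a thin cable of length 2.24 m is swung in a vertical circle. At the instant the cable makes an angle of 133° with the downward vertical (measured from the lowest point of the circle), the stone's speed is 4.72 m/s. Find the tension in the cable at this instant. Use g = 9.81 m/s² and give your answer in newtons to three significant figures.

0.641 N

Take the radial direction toward the centre of the circle as positive. The component of the weight along the string toward the centre is −mg cos φ (φ measured from the bottom), so Newton's second law along the string gives T − mg cos φ = m v²/r.
cos 133° = -0.6820, so T = m(v²/r + g cos φ) = 0.197 × ((4.72)²/2.24 + 9.81 × -0.6820) = 0.197 × (9.946 + (-6.690)) = 0.197 × 3.255 = 0.6413 N.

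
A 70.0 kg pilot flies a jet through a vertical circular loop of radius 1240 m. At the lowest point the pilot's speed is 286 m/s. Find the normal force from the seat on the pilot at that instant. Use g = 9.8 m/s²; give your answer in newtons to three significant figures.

At the lowest point, N points up (toward the centre) and the weight mg points down (away from the centre), so the net inward force is N − mg = mv²/r.
N = m(v²/r + g) = 70.0 × ((286)²/1240 + 9.8) = 70.0 × (65.96 + 9.8) = 70.0 × 75.76 = 5304 N.

5300 N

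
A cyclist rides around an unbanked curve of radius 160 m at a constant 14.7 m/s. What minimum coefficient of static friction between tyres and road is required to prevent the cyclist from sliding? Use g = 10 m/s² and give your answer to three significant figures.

0.135

Friction provides the centripetal force: μ_s m g = m v²/r, so μ_s = v²/(g r) = (14.70)²/(10.0 × 160) = 216.1/1600 = 0.1351.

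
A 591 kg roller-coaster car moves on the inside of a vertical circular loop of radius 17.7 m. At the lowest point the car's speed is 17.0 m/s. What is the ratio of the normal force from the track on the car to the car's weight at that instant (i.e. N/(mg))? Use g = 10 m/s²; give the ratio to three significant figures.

2.63

At the bottom, N − mg = mv²/r, so N = m(v²/r + g) and N/(mg) = v²/(rg) + 1 = (17.0)²/(17.7 × 10.0) + 1 = 1.633 + 1 = 2.633.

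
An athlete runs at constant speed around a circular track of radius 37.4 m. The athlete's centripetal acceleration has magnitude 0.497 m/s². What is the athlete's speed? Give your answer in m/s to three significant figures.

a_c = v²/r ⇒ v = √(a_c · r) = √(0.497 × 37.4) = √18.59 = 4.311 m/s.

4.31 m/s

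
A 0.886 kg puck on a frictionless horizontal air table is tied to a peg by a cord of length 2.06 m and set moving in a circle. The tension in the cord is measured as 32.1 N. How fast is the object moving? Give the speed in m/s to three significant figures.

8.64 m/s

T = m v²/r ⇒ v = √(T r / m) = √(32.1 × 2.06 / 0.886) = √74.63 = 8.639 m/s.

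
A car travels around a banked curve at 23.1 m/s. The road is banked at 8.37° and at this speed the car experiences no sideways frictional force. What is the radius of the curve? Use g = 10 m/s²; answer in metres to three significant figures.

Frictionless banking: tanθ = v²/(rg), so r = v²/(g tanθ).
r = (23.1)²/(10.0 × tan 8.37°) = 533.6/(10.0 × 0.1471) = 533.6/1.471 = 362.7 m.

363 m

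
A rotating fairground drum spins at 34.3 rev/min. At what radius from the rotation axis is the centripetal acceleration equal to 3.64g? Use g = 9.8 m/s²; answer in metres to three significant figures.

ω = 34.3 rev/min × 2π/60 = 3.592 rad/s.
a_c = ω²r = 3.64g ⇒ r = 3.64 × 9.8 / (3.592)² = 35.67/12.90 = 2.765 m.

2.76 m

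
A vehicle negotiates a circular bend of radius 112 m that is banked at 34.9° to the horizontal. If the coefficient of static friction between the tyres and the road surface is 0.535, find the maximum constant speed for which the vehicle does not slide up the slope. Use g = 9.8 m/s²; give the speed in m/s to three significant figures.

46.5 m/s

At the maximum speed, friction acts down the slope at its limiting value f = μN. Radially (horizontal, toward centre): N sinθ + μN cosθ = mv²/r. Vertically: N cosθ − μN sinθ = mg.
Dividing: v² = r g (sinθ + μcosθ)/(cosθ − μsinθ).
sinθ + μcosθ = 0.5721 + 0.535×0.8202 = 1.011; cosθ − μsinθ = 0.8202 − 0.535×0.5721 = 0.5141.
v² = 112 × 9.8 × 1.011/0.5141 = 2159 m²/s², so v = 46.46 m/s.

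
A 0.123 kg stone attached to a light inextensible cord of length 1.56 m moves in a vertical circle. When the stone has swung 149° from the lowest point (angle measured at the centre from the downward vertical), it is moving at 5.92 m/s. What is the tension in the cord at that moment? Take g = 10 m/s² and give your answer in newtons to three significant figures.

1.71 N

Take the radial direction toward the centre of the circle as positive. The component of the weight along the string toward the centre is −mg cos φ (φ measured from the bottom), so Newton's second law along the string gives T − mg cos φ = m v²/r.
cos 149° = -0.8572, so T = m(v²/r + g cos φ) = 0.123 × ((5.92)²/1.56 + 10.0 × -0.8572) = 0.123 × (22.47 + (-8.572)) = 0.123 × 13.89 = 1.709 N.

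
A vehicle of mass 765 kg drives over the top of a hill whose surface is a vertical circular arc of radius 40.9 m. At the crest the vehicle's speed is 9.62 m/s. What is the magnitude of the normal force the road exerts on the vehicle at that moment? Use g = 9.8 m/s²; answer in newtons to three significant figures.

At the crest the centripetal acceleration points downward (toward the centre of the arc), so mg − N = mv²/r.
N = m(g − v²/r) = 765 × (9.8 − (9.62)²/40.9) = 765 × (9.8 − 2.263) = 765 × 7.537 = 5766 N.

5770 N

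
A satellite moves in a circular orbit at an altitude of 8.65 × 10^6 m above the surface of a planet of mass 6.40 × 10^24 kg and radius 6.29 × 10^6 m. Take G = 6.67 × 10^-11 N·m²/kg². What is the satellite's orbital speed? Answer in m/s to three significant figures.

Orbital radius r = R + h = 6.29 × 10^6 + 8.65 × 10^6 = 1.494 × 10^7 m.
Gravity supplies the centripetal force: G M m / r² = m v² / r, so v = √(GM/r).
v = √(6.67 × 10^-11 × 6.40 × 10^24 / 1.494 × 10^7) = √(2.857 × 10^7) = 5345 m/s.

5350 m/s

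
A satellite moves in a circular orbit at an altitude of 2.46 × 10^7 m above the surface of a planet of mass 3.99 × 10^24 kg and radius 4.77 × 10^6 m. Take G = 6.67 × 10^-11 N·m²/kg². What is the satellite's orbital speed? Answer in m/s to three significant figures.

3010 m/s

Orbital radius r = R + h = 4.77 × 10^6 + 2.46 × 10^7 = 2.937 × 10^7 m.
Gravity supplies the centripetal force: G M m / r² = m v² / r, so v = √(GM/r).
v = √(6.67 × 10^-11 × 3.99 × 10^24 / 2.937 × 10^7) = √(9.061 × 10^6) = 3010 m/s.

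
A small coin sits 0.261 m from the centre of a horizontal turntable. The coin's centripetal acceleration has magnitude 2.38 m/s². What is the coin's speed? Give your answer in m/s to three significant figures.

a_c = v²/r ⇒ v = √(a_c · r) = √(2.38 × 0.261) = √0.6212 = 0.7881 m/s.

0.788 m/s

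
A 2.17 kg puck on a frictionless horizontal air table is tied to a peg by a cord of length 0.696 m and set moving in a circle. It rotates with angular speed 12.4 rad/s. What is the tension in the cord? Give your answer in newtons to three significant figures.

232 N

v = ωr = 12.4 × 0.696 = 8.630 m/s.
The tension is the only horizontal force, so it supplies the full centripetal force: T = m v²/r = 2.17 × (8.630)²/0.696 = 2.17 × 74.48/0.696 = 232.2 N.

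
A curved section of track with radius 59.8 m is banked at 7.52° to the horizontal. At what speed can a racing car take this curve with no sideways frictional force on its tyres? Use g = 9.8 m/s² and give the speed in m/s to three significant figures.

8.80 m/s

On a frictionless banked curve, N sinθ = mv²/r and N cosθ = mg, so tanθ = v²/(rg).
v = √(r g tanθ) = √(59.8 × 9.8 × tan 7.52°) = √(59.8 × 9.8 × 0.1320) = √77.36 = 8.796 m/s.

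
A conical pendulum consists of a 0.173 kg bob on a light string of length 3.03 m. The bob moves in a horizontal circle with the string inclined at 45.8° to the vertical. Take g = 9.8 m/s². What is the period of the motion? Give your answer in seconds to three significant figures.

2.92 s

r = L sinθ = 2.172 m. From T sinθ = mω²r and T cosθ = mg: tanθ = ω²r/g, so ω² = g tanθ / r = g/(L cosθ).
ω = √(g/(L cosθ)) = √(9.8/(3.03 × 0.6972)) = √4.639 = 2.154 rad/s.
Period = 2π/ω = 2.917 s.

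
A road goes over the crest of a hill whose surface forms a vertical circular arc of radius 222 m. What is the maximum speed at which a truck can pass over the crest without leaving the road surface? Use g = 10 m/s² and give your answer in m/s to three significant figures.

At the crest the centre of the circle is below the truck, so the net downward (centripetal) force is mg − N = mv²/r.
The truck leaves the road when N → 0, giving v_max = √(g r) = √(10.0 × 222) = 47.12 m/s.

47.1 m/s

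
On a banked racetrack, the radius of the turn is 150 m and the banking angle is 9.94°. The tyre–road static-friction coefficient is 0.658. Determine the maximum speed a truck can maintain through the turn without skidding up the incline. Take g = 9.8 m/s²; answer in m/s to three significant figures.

37.2 m/s

At the maximum speed, friction acts down the slope at its limiting value f = μN. Radially (horizontal, toward centre): N sinθ + μN cosθ = mv²/r. Vertically: N cosθ − μN sinθ = mg.
Dividing: v² = r g (sinθ + μcosθ)/(cosθ − μsinθ).
sinθ + μcosθ = 0.1726 + 0.658×0.9850 = 0.8207; cosθ − μsinθ = 0.9850 − 0.658×0.1726 = 0.8714.
v² = 150 × 9.8 × 0.8207/0.8714 = 1385 m²/s², so v = 37.21 m/s.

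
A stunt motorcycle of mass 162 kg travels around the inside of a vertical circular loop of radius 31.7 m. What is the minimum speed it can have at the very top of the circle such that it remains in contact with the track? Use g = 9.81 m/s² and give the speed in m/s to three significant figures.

At the highest point the centre is directly below, so both the weight and N act inward: N + mg = mv²/r.
At minimum speed N → 0, so mg = mv_min²/r ⇒ v_min = √(g r) = √(9.81 × 31.7) = 17.63 m/s.

17.6 m/s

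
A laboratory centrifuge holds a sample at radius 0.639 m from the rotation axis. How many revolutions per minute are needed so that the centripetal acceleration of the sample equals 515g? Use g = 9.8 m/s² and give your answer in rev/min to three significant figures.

849 rev/min

Require ω²r = 515g, so ω = √(515 × 9.8/0.639) = 88.87 rad/s.
In rev/min: ω × 60/(2π) = 88.87 × 60/(2π) = 848.7 rev/min.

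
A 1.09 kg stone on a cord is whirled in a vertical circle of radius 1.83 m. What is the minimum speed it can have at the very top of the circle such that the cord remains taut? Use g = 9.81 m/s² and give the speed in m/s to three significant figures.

4.24 m/s

At the top, both weight mg and T point toward the centre: T + mg = mv²/r.
At minimum speed T → 0, so mg = mv_min²/r ⇒ v_min = √(g r) = √(9.81 × 1.83) = 4.237 m/s.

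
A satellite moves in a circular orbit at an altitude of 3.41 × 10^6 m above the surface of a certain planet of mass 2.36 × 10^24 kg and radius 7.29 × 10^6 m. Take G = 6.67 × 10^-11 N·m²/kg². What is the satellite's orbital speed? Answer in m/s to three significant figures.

Orbital radius r = R + h = 7.29 × 10^6 + 3.41 × 10^6 = 1.070 × 10^7 m.
Gravity supplies the centripetal force: G M m / r² = m v² / r, so v = √(GM/r).
v = √(6.67 × 10^-11 × 2.36 × 10^24 / 1.070 × 10^7) = √(1.471 × 10^7) = 3836 m/s.

3840 m/s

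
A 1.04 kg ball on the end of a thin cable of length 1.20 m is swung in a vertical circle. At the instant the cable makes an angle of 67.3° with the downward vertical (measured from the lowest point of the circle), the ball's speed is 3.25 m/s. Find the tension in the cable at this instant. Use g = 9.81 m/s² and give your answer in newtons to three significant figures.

Take the radial direction toward the centre of the circle as positive. The component of the weight along the string toward the centre is −mg cos φ (φ measured from the bottom), so Newton's second law along the string gives T − mg cos φ = m v²/r.
cos 67.3° = 0.3859, so T = m(v²/r + g cos φ) = 1.04 × ((3.25)²/1.20 + 9.81 × 0.3859) = 1.04 × (8.802 + (3.786)) = 1.04 × 12.59 = 13.09 N.

13.1 N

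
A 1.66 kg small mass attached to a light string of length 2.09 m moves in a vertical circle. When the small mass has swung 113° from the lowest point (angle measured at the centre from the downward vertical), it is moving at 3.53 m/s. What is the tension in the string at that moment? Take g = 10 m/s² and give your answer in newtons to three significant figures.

3.41 N

Take the radial direction toward the centre of the circle as positive. The component of the weight along the string toward the centre is −mg cos φ (φ measured from the bottom), so Newton's second law along the string gives T − mg cos φ = m v²/r.
cos 113° = -0.3907, so T = m(v²/r + g cos φ) = 1.66 × ((3.53)²/2.09 + 10.0 × -0.3907) = 1.66 × (5.962 + (-3.907)) = 1.66 × 2.055 = 3.411 N.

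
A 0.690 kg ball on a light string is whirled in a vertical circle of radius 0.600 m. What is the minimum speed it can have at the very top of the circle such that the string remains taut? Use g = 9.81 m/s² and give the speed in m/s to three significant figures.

2.43 m/s

At the top, both weight mg and T point toward the centre: T + mg = mv²/r.
At minimum speed T → 0, so mg = mv_min²/r ⇒ v_min = √(g r) = √(9.81 × 0.600) = 2.426 m/s.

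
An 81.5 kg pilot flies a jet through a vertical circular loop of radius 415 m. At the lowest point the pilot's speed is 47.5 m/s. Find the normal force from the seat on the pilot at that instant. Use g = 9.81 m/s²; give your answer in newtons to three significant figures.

1240 N

At the lowest point, N points up (toward the centre) and the weight mg points down (away from the centre), so the net inward force is N − mg = mv²/r.
N = m(v²/r + g) = 81.5 × ((47.5)²/415 + 9.81) = 81.5 × (5.437 + 9.81) = 81.5 × 15.25 = 1243 N.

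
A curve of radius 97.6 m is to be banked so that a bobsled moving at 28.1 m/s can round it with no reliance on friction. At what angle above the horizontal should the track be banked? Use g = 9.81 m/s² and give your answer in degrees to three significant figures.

39.5°

With no friction, the horizontal component of the normal force provides the centripetal force: N sinθ = mv²/r, while N cosθ = mg vertically.
Dividing: tanθ = v²/(r g) = (28.1)²/(97.6 × 9.81) = 789.6/957.5 = 0.8247.
θ = arctan(0.8247) = 39.51°.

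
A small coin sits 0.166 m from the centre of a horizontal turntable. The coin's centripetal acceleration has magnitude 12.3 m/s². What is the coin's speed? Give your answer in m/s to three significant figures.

a_c = v²/r ⇒ v = √(a_c · r) = √(12.3 × 0.166) = √2.042 = 1.429 m/s.

1.43 m/s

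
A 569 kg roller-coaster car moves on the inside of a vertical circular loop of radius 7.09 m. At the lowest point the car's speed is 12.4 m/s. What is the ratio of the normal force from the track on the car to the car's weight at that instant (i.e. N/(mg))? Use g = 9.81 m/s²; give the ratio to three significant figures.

At the bottom, N − mg = mv²/r, so N = m(v²/r + g) and N/(mg) = v²/(rg) + 1 = (12.4)²/(7.09 × 9.81) + 1 = 2.211 + 1 = 3.211.

3.21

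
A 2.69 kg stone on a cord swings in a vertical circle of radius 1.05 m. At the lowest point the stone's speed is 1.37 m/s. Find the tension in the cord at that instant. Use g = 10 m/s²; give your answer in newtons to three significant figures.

31.7 N

At the lowest point, T points up (toward the centre) and the weight mg points down (away from the centre), so the net inward force is T − mg = mv²/r.
T = m(v²/r + g) = 2.69 × ((1.37)²/1.05 + 10.0) = 2.69 × (1.788 + 10.0) = 2.69 × 11.79 = 31.71 N.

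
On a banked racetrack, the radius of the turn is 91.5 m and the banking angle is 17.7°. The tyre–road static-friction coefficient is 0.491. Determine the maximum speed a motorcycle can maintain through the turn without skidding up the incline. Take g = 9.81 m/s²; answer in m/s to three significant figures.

At the maximum speed, friction acts down the slope at its limiting value f = μN. Radially (horizontal, toward centre): N sinθ + μN cosθ = mv²/r. Vertically: N cosθ − μN sinθ = mg.
Dividing: v² = r g (sinθ + μcosθ)/(cosθ − μsinθ).
sinθ + μcosθ = 0.3040 + 0.491×0.9527 = 0.7718; cosθ − μsinθ = 0.9527 − 0.491×0.3040 = 0.8034.
v² = 91.5 × 9.81 × 0.7718/0.8034 = 862.3 m²/s², so v = 29.37 m/s.

29.4 m/s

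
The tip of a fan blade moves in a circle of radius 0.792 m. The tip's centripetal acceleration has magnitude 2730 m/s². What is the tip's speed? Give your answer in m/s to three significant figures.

a_c = v²/r ⇒ v = √(a_c · r) = √(2730 × 0.792) = √2162 = 46.50 m/s.

46.5 m/s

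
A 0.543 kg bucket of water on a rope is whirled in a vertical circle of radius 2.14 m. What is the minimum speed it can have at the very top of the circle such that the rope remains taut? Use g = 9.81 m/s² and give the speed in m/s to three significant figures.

At the top, both weight mg and T point toward the centre: T + mg = mv²/r.
At minimum speed T → 0, so mg = mv_min²/r ⇒ v_min = √(g r) = √(9.81 × 2.14) = 4.582 m/s.

4.58 m/s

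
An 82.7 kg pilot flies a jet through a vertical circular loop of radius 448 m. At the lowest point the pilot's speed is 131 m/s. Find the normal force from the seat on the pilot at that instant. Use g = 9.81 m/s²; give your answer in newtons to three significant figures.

3980 N

At the lowest point, N points up (toward the centre) and the weight mg points down (away from the centre), so the net inward force is N − mg = mv²/r.
N = m(v²/r + g) = 82.7 × ((131)²/448 + 9.81) = 82.7 × (38.31 + 9.81) = 82.7 × 48.12 = 3979 N.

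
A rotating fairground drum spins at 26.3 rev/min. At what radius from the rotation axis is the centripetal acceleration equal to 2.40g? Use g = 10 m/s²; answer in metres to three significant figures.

3.16 m

ω = 26.3 rev/min × 2π/60 = 2.754 rad/s.
a_c = ω²r = 2.40g ⇒ r = 2.40 × 10.0 / (2.754)² = 24.00/7.585 = 3.164 m.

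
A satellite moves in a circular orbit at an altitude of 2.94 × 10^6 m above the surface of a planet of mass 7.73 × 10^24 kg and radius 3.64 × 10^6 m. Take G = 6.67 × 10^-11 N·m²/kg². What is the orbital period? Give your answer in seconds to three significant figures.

r = R + h = 3.64 × 10^6 + 2.94 × 10^6 = 6.580 × 10^6 m. Gravity provides the centripetal force: G M m / r² = m v² / r ⇒ v = √(GM/r) = 8852 m/s.
T = 2πr/v = 2π × 6.580 × 10^6 / 8852 = 4671 s.

4670 s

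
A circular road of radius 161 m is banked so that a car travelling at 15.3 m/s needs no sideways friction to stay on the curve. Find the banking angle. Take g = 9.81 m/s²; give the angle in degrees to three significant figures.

With no friction, the horizontal component of the normal force provides the centripetal force: N sinθ = mv²/r, while N cosθ = mg vertically.
Dividing: tanθ = v²/(r g) = (15.3)²/(161 × 9.81) = 234.1/1579 = 0.1482.
θ = arctan(0.1482) = 8.431°.

8.43°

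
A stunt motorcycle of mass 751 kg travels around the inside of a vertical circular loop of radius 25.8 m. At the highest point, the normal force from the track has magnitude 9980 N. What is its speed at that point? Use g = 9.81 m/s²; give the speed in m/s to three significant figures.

At the top, N + mg = mv²/r, so v = √(r(N/m + g)) = √(25.8 × (9980/751 + 9.81)) = √(25.8 × 23.10) = √596.0 = 24.41 m/s.

24.4 m/s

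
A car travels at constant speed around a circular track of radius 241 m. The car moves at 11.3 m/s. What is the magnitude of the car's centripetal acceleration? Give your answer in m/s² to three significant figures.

a_c = v²/r = (11.30)²/241 = 127.7/241 = 0.5298 m/s².

0.530 m/s²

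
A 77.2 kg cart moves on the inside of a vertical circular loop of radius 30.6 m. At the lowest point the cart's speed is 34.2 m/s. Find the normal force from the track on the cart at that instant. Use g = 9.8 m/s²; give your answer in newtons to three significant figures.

At the lowest point, N points up (toward the centre) and the weight mg points down (away from the centre), so the net inward force is N − mg = mv²/r.
N = m(v²/r + g) = 77.2 × ((34.2)²/30.6 + 9.8) = 77.2 × (38.22 + 9.8) = 77.2 × 48.02 = 3707 N.

3710 N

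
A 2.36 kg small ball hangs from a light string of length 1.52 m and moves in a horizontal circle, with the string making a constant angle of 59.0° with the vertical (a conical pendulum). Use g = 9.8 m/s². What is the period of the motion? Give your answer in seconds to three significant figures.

r = L sinθ = 1.303 m. From T sinθ = mω²r and T cosθ = mg: tanθ = ω²r/g, so ω² = g tanθ / r = g/(L cosθ).
ω = √(g/(L cosθ)) = √(9.8/(1.52 × 0.5150)) = √12.52 = 3.538 rad/s.
Period = 2π/ω = 1.776 s.

1.78 s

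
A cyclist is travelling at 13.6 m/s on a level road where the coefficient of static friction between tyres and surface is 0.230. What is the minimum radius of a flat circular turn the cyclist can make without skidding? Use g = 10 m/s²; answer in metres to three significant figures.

80.4 m

At the limit, μ_s m g = m v²/r, so r_min = v²/(μ_s g) = (13.6)²/(0.230 × 10.0) = 185.0/2.300 = 80.42 m.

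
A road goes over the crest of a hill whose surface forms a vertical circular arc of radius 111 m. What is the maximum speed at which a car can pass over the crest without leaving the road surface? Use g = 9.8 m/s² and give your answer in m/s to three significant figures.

At the crest the centre of the circle is below the car, so the net downward (centripetal) force is mg − N = mv²/r.
The car leaves the road when N → 0, giving v_max = √(g r) = √(9.8 × 111) = 32.98 m/s.

33.0 m/s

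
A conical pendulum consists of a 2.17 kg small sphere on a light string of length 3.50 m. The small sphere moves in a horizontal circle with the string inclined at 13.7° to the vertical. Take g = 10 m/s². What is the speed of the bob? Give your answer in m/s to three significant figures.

1.42 m/s

The radius of the circle is r = L sinθ = 3.50 × sin 13.7° = 0.8289 m.
Horizontally T sinθ = mv²/r and vertically T cosθ = mg, so tanθ = v²/(rg).
v = √(r g tanθ) = √(0.8289 × 10.0 × 0.2438) = √2.021 = 1.422 m/s.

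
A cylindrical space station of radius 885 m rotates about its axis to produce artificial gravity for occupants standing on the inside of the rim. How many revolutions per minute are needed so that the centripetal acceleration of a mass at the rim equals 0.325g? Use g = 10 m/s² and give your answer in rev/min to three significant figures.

Require ω²r = 0.325g, so ω = √(0.325 × 10.0/885) = 0.06060 rad/s.
In rev/min: ω × 60/(2π) = 0.06060 × 60/(2π) = 0.5787 rev/min.

0.579 rev/min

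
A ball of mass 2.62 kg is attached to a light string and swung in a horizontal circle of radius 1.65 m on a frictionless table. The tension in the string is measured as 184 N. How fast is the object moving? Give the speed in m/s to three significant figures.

10.8 m/s

T = m v²/r ⇒ v = √(T r / m) = √(184 × 1.65 / 2.62) = √115.9 = 10.76 m/s.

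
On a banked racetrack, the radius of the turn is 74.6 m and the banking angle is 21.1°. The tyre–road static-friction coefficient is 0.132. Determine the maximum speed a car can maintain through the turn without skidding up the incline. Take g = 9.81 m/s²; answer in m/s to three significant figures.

20.0 m/s

At the maximum speed, friction acts down the slope at its limiting value f = μN. Radially (horizontal, toward centre): N sinθ + μN cosθ = mv²/r. Vertically: N cosθ − μN sinθ = mg.
Dividing: v² = r g (sinθ + μcosθ)/(cosθ − μsinθ).
sinθ + μcosθ = 0.3600 + 0.132×0.9330 = 0.4831; cosθ − μsinθ = 0.9330 − 0.132×0.3600 = 0.8854.
v² = 74.6 × 9.81 × 0.4831/0.8854 = 399.3 m²/s², so v = 19.98 m/s.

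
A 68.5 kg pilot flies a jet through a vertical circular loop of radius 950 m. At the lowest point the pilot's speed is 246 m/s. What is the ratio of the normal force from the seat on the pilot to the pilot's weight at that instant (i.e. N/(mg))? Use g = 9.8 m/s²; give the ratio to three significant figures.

At the bottom, N − mg = mv²/r, so N = m(v²/r + g) and N/(mg) = v²/(rg) + 1 = (246)²/(950 × 9.8) + 1 = 6.500 + 1 = 7.500.

7.50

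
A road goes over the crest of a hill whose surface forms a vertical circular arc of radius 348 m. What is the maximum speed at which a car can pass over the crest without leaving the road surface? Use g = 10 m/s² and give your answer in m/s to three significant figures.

59.0 m/s

At the crest the centre of the circle is below the car, so the net downward (centripetal) force is mg − N = mv²/r.
The car leaves the road when N → 0, giving v_max = √(g r) = √(10.0 × 348) = 58.99 m/s.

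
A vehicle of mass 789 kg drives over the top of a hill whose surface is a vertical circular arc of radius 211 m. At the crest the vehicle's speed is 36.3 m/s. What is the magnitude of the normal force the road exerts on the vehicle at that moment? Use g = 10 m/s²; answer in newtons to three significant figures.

2960 N

At the crest the centripetal acceleration points downward (toward the centre of the arc), so mg − N = mv²/r.
N = m(g − v²/r) = 789 × (10.0 − (36.3)²/211) = 789 × (10.0 − 6.245) = 789 × 3.755 = 2963 N.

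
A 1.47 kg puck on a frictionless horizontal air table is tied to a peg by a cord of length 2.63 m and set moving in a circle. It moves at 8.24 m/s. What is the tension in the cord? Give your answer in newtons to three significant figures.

The tension is the only horizontal force, so it supplies the full centripetal force: T = m v²/r = 1.47 × (8.240)²/2.63 = 1.47 × 67.90/2.63 = 37.95 N.

38.0 N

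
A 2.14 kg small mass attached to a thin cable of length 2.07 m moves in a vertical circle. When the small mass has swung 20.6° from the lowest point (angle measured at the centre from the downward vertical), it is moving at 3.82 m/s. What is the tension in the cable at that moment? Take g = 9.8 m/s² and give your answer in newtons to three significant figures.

34.7 N

Take the radial direction toward the centre of the circle as positive. The component of the weight along the string toward the centre is −mg cos φ (φ measured from the bottom), so Newton's second law along the string gives T − mg cos φ = m v²/r.
cos 20.6° = 0.9361, so T = m(v²/r + g cos φ) = 2.14 × ((3.82)²/2.07 + 9.8 × 0.9361) = 2.14 × (7.049 + (9.173)) = 2.14 × 16.22 = 34.72 N.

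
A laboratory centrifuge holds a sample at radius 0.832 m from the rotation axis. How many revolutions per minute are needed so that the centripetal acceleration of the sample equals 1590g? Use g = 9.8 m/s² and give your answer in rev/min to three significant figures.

1310 rev/min

Require ω²r = 1590g, so ω = √(1590 × 9.8/0.832) = 136.9 rad/s.
In rev/min: ω × 60/(2π) = 136.9 × 60/(2π) = 1307 rev/min.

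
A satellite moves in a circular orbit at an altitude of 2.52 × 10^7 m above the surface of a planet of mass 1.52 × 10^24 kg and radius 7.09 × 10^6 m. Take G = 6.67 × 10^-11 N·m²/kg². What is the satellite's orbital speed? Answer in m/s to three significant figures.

1770 m/s

Orbital radius r = R + h = 7.09 × 10^6 + 2.52 × 10^7 = 3.229 × 10^7 m.
Gravity supplies the centripetal force: G M m / r² = m v² / r, so v = √(GM/r).
v = √(6.67 × 10^-11 × 1.52 × 10^24 / 3.229 × 10^7) = √(3.140 × 10^6) = 1772 m/s.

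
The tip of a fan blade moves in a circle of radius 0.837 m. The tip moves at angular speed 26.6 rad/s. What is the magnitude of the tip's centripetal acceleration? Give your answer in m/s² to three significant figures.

v = ωr = 26.6 × 0.837 = 22.26 m/s.
a_c = v²/r = (22.26)²/0.837 = 495.7/0.837 = 592.2 m/s².

592 m/s²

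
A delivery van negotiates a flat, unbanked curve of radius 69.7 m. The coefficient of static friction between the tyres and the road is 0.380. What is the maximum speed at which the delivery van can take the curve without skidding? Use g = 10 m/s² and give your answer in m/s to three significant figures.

On a flat curve, static friction is the only horizontal force, so it must supply the full centripetal force: μ_s m g = m v²/r.
Mass cancels: v_max = √(μ_s g r) = √(0.380 × 10.0 × 69.7) = √264.9 = 16.27 m/s.

16.3 m/s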